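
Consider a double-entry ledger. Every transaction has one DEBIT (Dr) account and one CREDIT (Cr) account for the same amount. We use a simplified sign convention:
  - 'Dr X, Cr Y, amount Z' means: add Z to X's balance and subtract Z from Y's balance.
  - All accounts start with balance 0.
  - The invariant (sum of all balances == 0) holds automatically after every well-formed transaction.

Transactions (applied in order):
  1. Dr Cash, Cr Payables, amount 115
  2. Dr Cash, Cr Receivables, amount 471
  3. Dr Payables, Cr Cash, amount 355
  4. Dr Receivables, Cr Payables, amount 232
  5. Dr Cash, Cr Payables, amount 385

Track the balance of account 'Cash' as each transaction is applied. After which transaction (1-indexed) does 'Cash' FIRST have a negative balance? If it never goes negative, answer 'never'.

After txn 1: Cash=115
After txn 2: Cash=586
After txn 3: Cash=231
After txn 4: Cash=231
After txn 5: Cash=616

Answer: never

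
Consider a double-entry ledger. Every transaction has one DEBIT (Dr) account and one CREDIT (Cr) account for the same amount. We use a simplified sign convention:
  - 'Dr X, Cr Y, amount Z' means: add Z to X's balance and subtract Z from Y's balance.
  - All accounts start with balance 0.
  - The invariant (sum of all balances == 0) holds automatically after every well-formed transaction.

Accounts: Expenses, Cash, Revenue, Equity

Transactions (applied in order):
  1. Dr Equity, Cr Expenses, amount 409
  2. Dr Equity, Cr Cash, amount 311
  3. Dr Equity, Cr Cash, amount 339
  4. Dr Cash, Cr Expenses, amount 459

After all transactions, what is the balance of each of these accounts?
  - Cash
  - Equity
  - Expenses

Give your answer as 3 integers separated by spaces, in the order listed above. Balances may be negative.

Answer: -191 1059 -868

Derivation:
After txn 1 (Dr Equity, Cr Expenses, amount 409): Equity=409 Expenses=-409
After txn 2 (Dr Equity, Cr Cash, amount 311): Cash=-311 Equity=720 Expenses=-409
After txn 3 (Dr Equity, Cr Cash, amount 339): Cash=-650 Equity=1059 Expenses=-409
After txn 4 (Dr Cash, Cr Expenses, amount 459): Cash=-191 Equity=1059 Expenses=-868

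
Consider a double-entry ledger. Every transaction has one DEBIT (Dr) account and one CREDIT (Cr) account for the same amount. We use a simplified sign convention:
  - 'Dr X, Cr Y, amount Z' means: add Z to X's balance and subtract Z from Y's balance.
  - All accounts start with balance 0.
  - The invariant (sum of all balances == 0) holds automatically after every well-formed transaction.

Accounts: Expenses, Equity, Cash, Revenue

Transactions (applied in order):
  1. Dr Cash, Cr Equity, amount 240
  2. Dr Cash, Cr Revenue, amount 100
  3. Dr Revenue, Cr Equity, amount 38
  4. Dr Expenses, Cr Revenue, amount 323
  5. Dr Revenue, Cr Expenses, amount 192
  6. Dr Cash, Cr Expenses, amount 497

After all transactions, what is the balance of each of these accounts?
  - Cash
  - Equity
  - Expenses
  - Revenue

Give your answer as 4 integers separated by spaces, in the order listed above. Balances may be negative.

Answer: 837 -278 -366 -193

Derivation:
After txn 1 (Dr Cash, Cr Equity, amount 240): Cash=240 Equity=-240
After txn 2 (Dr Cash, Cr Revenue, amount 100): Cash=340 Equity=-240 Revenue=-100
After txn 3 (Dr Revenue, Cr Equity, amount 38): Cash=340 Equity=-278 Revenue=-62
After txn 4 (Dr Expenses, Cr Revenue, amount 323): Cash=340 Equity=-278 Expenses=323 Revenue=-385
After txn 5 (Dr Revenue, Cr Expenses, amount 192): Cash=340 Equity=-278 Expenses=131 Revenue=-193
After txn 6 (Dr Cash, Cr Expenses, amount 497): Cash=837 Equity=-278 Expenses=-366 Revenue=-193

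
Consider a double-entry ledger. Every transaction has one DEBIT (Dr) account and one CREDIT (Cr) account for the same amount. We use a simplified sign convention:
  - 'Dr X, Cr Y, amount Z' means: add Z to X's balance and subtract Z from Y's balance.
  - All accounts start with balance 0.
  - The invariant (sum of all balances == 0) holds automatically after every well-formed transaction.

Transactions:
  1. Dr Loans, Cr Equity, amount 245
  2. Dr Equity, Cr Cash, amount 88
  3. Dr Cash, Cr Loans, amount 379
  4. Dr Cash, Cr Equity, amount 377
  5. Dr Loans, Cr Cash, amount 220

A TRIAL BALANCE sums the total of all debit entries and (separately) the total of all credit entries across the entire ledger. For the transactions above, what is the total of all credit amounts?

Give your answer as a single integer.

Txn 1: credit+=245
Txn 2: credit+=88
Txn 3: credit+=379
Txn 4: credit+=377
Txn 5: credit+=220
Total credits = 1309

Answer: 1309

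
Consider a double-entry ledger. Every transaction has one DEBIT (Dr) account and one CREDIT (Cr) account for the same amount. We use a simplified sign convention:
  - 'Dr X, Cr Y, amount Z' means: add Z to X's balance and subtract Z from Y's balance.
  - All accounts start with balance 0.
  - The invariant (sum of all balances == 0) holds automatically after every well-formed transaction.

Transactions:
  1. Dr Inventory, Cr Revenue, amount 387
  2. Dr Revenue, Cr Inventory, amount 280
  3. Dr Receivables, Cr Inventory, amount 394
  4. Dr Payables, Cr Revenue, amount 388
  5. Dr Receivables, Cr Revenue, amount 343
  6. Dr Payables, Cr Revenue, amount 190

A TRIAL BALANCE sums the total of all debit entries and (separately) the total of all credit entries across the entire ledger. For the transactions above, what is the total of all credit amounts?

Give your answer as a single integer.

Answer: 1982

Derivation:
Txn 1: credit+=387
Txn 2: credit+=280
Txn 3: credit+=394
Txn 4: credit+=388
Txn 5: credit+=343
Txn 6: credit+=190
Total credits = 1982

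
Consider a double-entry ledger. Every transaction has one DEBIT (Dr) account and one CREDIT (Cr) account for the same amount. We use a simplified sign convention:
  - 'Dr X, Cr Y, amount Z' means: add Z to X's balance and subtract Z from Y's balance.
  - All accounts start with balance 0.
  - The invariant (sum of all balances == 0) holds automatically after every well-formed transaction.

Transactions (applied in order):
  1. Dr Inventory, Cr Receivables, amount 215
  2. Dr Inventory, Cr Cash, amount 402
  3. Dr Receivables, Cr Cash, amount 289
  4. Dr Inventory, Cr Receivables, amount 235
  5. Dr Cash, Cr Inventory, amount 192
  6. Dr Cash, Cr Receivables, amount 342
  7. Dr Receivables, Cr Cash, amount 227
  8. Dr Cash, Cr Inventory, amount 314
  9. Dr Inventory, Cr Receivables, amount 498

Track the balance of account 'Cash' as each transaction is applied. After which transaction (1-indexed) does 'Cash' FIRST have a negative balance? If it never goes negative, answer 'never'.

After txn 1: Cash=0
After txn 2: Cash=-402

Answer: 2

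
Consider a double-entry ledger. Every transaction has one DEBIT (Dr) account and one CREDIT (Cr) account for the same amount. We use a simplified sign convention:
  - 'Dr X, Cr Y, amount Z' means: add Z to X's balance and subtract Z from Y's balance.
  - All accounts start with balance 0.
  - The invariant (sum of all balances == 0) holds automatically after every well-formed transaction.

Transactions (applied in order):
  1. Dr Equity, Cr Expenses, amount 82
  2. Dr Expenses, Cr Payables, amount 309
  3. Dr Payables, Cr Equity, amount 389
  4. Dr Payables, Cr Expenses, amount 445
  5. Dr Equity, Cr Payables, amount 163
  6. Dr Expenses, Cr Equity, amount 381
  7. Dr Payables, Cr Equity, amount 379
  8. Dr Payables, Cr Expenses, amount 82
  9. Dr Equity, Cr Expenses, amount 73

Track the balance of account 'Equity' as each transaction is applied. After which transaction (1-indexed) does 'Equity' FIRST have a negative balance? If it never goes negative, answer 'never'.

Answer: 3

Derivation:
After txn 1: Equity=82
After txn 2: Equity=82
After txn 3: Equity=-307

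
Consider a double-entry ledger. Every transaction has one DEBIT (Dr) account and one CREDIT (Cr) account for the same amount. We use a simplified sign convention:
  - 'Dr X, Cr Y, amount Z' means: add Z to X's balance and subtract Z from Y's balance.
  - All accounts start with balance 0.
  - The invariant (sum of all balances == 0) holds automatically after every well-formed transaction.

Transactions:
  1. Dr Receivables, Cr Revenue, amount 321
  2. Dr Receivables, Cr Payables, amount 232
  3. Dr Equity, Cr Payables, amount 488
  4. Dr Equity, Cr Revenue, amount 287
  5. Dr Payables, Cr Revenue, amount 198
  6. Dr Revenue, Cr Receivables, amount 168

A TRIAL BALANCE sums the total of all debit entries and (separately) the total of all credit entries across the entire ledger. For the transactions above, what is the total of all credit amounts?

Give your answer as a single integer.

Txn 1: credit+=321
Txn 2: credit+=232
Txn 3: credit+=488
Txn 4: credit+=287
Txn 5: credit+=198
Txn 6: credit+=168
Total credits = 1694

Answer: 1694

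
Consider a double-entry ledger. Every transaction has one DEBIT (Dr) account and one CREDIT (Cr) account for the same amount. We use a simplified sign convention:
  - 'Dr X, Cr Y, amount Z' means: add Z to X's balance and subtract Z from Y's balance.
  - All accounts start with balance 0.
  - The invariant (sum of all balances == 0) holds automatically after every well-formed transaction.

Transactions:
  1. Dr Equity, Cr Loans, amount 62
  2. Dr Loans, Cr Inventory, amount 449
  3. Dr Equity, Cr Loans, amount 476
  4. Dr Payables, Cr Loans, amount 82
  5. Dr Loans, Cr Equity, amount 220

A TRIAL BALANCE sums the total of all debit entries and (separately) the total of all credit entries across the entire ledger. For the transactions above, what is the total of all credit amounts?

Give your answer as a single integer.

Txn 1: credit+=62
Txn 2: credit+=449
Txn 3: credit+=476
Txn 4: credit+=82
Txn 5: credit+=220
Total credits = 1289

Answer: 1289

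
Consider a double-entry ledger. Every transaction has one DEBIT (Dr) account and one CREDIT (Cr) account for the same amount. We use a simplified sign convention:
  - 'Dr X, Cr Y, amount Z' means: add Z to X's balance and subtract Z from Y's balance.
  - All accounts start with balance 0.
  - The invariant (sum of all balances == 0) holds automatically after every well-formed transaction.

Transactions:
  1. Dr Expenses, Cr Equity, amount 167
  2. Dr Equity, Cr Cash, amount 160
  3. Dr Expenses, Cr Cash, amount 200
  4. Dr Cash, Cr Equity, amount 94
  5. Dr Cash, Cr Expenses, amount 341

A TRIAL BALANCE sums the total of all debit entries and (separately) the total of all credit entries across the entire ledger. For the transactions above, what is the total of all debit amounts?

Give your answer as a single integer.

Answer: 962

Derivation:
Txn 1: debit+=167
Txn 2: debit+=160
Txn 3: debit+=200
Txn 4: debit+=94
Txn 5: debit+=341
Total debits = 962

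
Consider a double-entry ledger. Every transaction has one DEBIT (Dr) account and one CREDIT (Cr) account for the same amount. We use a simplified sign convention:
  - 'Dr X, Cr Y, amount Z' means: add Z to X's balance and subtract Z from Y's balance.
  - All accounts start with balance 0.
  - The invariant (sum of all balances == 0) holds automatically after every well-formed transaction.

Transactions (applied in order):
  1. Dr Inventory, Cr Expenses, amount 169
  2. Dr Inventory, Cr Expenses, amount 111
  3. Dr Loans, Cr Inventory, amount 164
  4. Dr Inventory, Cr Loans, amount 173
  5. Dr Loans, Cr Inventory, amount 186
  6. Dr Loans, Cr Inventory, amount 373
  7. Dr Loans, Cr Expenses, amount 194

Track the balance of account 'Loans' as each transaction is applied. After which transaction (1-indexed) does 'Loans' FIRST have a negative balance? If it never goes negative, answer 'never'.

After txn 1: Loans=0
After txn 2: Loans=0
After txn 3: Loans=164
After txn 4: Loans=-9

Answer: 4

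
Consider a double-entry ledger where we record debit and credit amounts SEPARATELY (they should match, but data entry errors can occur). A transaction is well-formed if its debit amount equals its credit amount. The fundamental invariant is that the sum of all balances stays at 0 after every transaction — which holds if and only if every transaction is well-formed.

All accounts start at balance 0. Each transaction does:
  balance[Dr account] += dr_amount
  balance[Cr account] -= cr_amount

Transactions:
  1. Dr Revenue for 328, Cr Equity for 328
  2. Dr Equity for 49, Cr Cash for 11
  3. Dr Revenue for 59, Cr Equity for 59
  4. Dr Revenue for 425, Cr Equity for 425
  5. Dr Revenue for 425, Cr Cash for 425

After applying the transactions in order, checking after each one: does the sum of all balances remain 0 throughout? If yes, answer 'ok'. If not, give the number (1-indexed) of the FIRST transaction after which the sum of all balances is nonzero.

After txn 1: dr=328 cr=328 sum_balances=0
After txn 2: dr=49 cr=11 sum_balances=38
After txn 3: dr=59 cr=59 sum_balances=38
After txn 4: dr=425 cr=425 sum_balances=38
After txn 5: dr=425 cr=425 sum_balances=38

Answer: 2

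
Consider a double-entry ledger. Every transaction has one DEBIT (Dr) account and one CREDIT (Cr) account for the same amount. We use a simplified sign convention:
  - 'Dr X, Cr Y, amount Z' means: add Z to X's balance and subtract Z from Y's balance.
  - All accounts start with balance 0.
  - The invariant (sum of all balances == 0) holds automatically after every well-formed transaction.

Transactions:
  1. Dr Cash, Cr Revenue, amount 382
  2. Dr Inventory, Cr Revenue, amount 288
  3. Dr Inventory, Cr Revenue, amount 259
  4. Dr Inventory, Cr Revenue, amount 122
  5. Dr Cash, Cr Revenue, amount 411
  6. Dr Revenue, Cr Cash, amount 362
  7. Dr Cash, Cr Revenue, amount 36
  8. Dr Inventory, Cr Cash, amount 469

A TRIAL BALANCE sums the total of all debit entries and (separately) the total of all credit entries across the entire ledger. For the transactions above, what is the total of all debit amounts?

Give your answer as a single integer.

Txn 1: debit+=382
Txn 2: debit+=288
Txn 3: debit+=259
Txn 4: debit+=122
Txn 5: debit+=411
Txn 6: debit+=362
Txn 7: debit+=36
Txn 8: debit+=469
Total debits = 2329

Answer: 2329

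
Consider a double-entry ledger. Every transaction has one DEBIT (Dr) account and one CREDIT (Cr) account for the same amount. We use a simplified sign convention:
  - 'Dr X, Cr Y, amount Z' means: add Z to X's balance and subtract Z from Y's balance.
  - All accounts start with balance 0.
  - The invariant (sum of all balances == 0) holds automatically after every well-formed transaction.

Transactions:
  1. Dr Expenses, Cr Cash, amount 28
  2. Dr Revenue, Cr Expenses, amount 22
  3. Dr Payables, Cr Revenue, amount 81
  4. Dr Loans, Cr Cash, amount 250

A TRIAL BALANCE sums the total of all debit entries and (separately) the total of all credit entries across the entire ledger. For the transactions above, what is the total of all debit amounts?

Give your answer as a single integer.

Answer: 381

Derivation:
Txn 1: debit+=28
Txn 2: debit+=22
Txn 3: debit+=81
Txn 4: debit+=250
Total debits = 381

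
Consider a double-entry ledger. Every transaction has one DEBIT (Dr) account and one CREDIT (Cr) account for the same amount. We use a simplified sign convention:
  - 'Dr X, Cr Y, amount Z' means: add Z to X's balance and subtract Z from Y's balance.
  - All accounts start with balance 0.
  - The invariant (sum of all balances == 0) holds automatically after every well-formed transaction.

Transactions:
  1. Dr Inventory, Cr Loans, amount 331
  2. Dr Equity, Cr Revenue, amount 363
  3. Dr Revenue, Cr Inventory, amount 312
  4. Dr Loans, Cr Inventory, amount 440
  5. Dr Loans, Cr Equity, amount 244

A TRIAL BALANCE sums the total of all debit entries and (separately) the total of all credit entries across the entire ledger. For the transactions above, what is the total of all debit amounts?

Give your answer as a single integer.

Answer: 1690

Derivation:
Txn 1: debit+=331
Txn 2: debit+=363
Txn 3: debit+=312
Txn 4: debit+=440
Txn 5: debit+=244
Total debits = 1690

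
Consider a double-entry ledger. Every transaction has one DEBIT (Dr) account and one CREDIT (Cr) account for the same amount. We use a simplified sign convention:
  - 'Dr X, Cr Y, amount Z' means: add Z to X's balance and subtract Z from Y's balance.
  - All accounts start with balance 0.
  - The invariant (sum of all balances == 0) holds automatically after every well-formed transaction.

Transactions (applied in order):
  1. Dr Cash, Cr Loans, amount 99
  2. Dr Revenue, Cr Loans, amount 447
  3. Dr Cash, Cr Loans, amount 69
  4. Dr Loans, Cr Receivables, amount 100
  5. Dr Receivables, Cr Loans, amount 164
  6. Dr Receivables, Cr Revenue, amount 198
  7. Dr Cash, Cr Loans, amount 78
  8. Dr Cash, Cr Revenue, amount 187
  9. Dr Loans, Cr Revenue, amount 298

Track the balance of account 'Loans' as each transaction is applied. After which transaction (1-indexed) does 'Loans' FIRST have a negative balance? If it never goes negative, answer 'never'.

After txn 1: Loans=-99

Answer: 1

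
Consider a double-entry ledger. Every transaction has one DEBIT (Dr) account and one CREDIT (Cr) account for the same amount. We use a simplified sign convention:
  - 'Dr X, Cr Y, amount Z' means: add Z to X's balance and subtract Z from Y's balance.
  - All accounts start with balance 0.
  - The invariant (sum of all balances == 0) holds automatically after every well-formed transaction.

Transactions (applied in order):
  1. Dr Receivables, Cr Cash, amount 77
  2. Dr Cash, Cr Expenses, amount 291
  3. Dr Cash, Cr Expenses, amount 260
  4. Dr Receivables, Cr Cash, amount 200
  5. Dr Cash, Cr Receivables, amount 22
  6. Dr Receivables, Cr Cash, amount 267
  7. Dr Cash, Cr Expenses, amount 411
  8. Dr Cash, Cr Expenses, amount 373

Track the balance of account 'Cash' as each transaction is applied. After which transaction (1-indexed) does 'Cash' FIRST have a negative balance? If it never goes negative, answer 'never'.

After txn 1: Cash=-77

Answer: 1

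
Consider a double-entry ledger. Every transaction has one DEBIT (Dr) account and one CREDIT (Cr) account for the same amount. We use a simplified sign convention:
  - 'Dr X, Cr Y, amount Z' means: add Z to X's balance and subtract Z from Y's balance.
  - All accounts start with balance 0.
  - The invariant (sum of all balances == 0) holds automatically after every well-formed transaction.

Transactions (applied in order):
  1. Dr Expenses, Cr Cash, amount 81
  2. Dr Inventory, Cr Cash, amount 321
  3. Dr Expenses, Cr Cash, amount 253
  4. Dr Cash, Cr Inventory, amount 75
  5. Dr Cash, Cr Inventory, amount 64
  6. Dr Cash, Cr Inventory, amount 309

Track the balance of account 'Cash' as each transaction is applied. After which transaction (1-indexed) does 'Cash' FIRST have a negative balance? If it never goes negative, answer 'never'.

Answer: 1

Derivation:
After txn 1: Cash=-81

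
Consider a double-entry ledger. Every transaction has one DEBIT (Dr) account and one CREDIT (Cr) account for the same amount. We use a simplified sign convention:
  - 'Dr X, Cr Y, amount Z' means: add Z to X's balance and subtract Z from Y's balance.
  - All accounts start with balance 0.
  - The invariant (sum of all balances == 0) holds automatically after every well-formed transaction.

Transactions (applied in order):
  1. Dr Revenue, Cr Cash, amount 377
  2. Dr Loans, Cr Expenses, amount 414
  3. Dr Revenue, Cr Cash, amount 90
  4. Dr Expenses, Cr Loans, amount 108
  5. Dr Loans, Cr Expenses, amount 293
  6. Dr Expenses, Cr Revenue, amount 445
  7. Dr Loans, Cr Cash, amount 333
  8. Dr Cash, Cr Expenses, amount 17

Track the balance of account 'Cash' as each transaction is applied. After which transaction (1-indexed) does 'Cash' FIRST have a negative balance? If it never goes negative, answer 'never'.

After txn 1: Cash=-377

Answer: 1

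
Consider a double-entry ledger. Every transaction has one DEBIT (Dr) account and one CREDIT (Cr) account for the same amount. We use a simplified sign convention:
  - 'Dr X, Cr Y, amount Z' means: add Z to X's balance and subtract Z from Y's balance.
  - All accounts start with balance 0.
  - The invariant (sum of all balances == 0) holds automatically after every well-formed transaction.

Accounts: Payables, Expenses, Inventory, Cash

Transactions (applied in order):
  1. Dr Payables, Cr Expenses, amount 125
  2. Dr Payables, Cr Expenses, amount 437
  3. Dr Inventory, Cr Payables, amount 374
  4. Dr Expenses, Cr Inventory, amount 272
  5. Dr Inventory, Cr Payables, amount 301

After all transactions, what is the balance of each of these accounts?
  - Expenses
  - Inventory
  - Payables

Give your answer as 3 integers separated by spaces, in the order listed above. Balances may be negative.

Answer: -290 403 -113

Derivation:
After txn 1 (Dr Payables, Cr Expenses, amount 125): Expenses=-125 Payables=125
After txn 2 (Dr Payables, Cr Expenses, amount 437): Expenses=-562 Payables=562
After txn 3 (Dr Inventory, Cr Payables, amount 374): Expenses=-562 Inventory=374 Payables=188
After txn 4 (Dr Expenses, Cr Inventory, amount 272): Expenses=-290 Inventory=102 Payables=188
After txn 5 (Dr Inventory, Cr Payables, amount 301): Expenses=-290 Inventory=403 Payables=-113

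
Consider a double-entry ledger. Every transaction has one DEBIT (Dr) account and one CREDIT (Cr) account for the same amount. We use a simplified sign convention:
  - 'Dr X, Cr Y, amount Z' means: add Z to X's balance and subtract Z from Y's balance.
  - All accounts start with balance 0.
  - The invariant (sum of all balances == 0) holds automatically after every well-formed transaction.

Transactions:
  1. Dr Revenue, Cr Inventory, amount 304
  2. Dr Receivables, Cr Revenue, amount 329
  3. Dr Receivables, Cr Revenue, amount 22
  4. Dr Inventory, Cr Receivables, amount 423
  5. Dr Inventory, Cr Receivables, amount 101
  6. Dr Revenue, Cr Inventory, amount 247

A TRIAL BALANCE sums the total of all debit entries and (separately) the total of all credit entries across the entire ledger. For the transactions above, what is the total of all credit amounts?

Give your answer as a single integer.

Txn 1: credit+=304
Txn 2: credit+=329
Txn 3: credit+=22
Txn 4: credit+=423
Txn 5: credit+=101
Txn 6: credit+=247
Total credits = 1426

Answer: 1426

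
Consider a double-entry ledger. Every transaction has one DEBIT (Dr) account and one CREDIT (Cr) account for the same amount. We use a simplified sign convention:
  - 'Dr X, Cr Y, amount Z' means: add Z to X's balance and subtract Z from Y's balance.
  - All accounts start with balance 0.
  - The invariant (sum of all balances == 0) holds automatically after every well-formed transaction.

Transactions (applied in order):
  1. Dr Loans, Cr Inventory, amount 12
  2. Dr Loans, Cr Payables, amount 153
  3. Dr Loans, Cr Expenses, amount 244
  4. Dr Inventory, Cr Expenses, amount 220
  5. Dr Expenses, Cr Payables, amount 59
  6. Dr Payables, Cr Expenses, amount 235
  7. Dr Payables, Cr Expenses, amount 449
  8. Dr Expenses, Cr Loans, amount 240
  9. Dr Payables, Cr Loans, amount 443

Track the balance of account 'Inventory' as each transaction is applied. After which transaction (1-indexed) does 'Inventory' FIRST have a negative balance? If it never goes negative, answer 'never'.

After txn 1: Inventory=-12

Answer: 1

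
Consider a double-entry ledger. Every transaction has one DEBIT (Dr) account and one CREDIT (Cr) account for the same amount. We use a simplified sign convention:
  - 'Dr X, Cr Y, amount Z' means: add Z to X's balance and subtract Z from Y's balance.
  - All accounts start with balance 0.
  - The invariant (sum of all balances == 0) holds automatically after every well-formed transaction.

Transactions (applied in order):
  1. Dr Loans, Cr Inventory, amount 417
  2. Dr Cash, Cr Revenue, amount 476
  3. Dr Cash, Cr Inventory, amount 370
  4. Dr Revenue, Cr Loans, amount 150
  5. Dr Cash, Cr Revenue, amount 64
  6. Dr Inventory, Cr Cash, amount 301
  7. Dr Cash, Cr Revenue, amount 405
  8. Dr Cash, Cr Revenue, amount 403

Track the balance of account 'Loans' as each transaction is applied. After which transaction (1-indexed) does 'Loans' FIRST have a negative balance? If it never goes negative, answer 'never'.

After txn 1: Loans=417
After txn 2: Loans=417
After txn 3: Loans=417
After txn 4: Loans=267
After txn 5: Loans=267
After txn 6: Loans=267
After txn 7: Loans=267
After txn 8: Loans=267

Answer: never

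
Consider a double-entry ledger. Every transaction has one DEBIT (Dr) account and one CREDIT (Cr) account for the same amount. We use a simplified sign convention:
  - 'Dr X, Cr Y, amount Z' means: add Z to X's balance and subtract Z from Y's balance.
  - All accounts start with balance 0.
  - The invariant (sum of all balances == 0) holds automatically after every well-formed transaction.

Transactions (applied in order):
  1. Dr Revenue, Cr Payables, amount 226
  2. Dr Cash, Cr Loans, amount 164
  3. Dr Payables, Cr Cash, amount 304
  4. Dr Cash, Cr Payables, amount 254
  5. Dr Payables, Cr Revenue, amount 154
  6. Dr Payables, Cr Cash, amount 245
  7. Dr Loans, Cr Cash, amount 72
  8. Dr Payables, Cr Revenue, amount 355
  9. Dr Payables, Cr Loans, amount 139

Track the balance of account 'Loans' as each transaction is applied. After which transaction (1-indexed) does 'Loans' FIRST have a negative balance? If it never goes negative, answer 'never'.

Answer: 2

Derivation:
After txn 1: Loans=0
After txn 2: Loans=-164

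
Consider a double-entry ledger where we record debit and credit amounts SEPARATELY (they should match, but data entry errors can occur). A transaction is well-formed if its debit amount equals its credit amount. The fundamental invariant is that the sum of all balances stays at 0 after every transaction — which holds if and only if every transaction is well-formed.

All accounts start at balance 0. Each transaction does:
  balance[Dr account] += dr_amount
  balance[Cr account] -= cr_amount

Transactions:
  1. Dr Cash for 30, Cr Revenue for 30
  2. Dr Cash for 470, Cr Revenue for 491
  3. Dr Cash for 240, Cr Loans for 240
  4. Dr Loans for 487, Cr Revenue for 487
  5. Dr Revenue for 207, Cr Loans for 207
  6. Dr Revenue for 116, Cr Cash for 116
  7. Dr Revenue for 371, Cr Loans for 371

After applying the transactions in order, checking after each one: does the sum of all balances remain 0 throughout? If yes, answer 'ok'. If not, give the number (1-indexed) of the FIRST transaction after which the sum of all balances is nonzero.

Answer: 2

Derivation:
After txn 1: dr=30 cr=30 sum_balances=0
After txn 2: dr=470 cr=491 sum_balances=-21
After txn 3: dr=240 cr=240 sum_balances=-21
After txn 4: dr=487 cr=487 sum_balances=-21
After txn 5: dr=207 cr=207 sum_balances=-21
After txn 6: dr=116 cr=116 sum_balances=-21
After txn 7: dr=371 cr=371 sum_balances=-21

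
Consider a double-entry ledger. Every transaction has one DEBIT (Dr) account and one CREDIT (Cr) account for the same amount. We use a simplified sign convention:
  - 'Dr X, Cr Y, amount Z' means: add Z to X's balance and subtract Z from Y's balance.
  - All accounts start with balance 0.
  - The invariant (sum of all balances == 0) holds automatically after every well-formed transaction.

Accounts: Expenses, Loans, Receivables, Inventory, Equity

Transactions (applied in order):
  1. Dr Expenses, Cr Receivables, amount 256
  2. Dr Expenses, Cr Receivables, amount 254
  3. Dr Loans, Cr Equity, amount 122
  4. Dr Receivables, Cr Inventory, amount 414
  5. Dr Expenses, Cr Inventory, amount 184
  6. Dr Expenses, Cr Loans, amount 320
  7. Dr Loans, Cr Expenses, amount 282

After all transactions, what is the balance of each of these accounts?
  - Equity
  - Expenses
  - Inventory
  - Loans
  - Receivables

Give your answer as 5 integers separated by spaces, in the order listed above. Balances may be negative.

Answer: -122 732 -598 84 -96

Derivation:
After txn 1 (Dr Expenses, Cr Receivables, amount 256): Expenses=256 Receivables=-256
After txn 2 (Dr Expenses, Cr Receivables, amount 254): Expenses=510 Receivables=-510
After txn 3 (Dr Loans, Cr Equity, amount 122): Equity=-122 Expenses=510 Loans=122 Receivables=-510
After txn 4 (Dr Receivables, Cr Inventory, amount 414): Equity=-122 Expenses=510 Inventory=-414 Loans=122 Receivables=-96
After txn 5 (Dr Expenses, Cr Inventory, amount 184): Equity=-122 Expenses=694 Inventory=-598 Loans=122 Receivables=-96
After txn 6 (Dr Expenses, Cr Loans, amount 320): Equity=-122 Expenses=1014 Inventory=-598 Loans=-198 Receivables=-96
After txn 7 (Dr Loans, Cr Expenses, amount 282): Equity=-122 Expenses=732 Inventory=-598 Loans=84 Receivables=-96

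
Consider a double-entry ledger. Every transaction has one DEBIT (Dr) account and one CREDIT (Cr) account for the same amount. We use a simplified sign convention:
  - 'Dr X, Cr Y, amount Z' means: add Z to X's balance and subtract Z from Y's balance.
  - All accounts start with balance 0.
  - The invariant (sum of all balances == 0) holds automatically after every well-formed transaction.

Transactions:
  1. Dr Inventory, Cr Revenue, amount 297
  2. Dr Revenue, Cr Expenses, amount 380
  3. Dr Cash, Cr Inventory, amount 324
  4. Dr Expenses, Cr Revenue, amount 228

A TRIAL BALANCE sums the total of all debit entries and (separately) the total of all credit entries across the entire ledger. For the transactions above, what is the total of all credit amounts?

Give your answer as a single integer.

Answer: 1229

Derivation:
Txn 1: credit+=297
Txn 2: credit+=380
Txn 3: credit+=324
Txn 4: credit+=228
Total credits = 1229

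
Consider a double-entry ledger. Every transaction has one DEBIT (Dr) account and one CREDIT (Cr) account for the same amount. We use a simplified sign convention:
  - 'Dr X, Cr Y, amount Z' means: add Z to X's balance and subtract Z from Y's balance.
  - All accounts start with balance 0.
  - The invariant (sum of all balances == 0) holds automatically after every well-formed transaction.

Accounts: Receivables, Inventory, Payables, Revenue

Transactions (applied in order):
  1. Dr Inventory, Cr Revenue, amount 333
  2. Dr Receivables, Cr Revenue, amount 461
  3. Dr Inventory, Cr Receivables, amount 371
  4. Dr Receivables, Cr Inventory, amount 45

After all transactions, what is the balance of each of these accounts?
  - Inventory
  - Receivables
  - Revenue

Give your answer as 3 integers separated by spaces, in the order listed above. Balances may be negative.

Answer: 659 135 -794

Derivation:
After txn 1 (Dr Inventory, Cr Revenue, amount 333): Inventory=333 Revenue=-333
After txn 2 (Dr Receivables, Cr Revenue, amount 461): Inventory=333 Receivables=461 Revenue=-794
After txn 3 (Dr Inventory, Cr Receivables, amount 371): Inventory=704 Receivables=90 Revenue=-794
After txn 4 (Dr Receivables, Cr Inventory, amount 45): Inventory=659 Receivables=135 Revenue=-794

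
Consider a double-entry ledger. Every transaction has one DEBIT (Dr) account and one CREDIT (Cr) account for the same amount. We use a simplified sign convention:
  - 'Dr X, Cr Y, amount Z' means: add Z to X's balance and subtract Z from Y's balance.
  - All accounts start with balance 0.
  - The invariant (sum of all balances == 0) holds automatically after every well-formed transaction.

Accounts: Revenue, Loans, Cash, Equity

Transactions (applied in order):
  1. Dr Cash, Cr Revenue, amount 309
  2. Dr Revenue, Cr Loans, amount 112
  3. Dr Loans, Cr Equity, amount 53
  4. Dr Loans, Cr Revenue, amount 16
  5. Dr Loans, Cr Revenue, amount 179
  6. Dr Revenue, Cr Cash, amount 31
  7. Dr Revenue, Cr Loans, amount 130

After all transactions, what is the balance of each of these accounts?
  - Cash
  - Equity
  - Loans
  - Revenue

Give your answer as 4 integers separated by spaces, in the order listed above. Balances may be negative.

Answer: 278 -53 6 -231

Derivation:
After txn 1 (Dr Cash, Cr Revenue, amount 309): Cash=309 Revenue=-309
After txn 2 (Dr Revenue, Cr Loans, amount 112): Cash=309 Loans=-112 Revenue=-197
After txn 3 (Dr Loans, Cr Equity, amount 53): Cash=309 Equity=-53 Loans=-59 Revenue=-197
After txn 4 (Dr Loans, Cr Revenue, amount 16): Cash=309 Equity=-53 Loans=-43 Revenue=-213
After txn 5 (Dr Loans, Cr Revenue, amount 179): Cash=309 Equity=-53 Loans=136 Revenue=-392
After txn 6 (Dr Revenue, Cr Cash, amount 31): Cash=278 Equity=-53 Loans=136 Revenue=-361
After txn 7 (Dr Revenue, Cr Loans, amount 130): Cash=278 Equity=-53 Loans=6 Revenue=-231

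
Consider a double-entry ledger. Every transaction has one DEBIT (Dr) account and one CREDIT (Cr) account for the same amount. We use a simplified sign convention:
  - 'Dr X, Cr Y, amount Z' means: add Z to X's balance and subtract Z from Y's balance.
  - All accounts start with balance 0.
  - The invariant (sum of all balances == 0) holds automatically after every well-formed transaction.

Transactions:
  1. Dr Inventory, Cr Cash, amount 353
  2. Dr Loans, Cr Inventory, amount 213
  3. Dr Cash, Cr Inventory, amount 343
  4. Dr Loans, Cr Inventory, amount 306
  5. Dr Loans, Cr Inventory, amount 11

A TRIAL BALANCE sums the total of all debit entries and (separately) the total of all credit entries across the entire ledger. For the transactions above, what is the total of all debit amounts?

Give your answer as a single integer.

Answer: 1226

Derivation:
Txn 1: debit+=353
Txn 2: debit+=213
Txn 3: debit+=343
Txn 4: debit+=306
Txn 5: debit+=11
Total debits = 1226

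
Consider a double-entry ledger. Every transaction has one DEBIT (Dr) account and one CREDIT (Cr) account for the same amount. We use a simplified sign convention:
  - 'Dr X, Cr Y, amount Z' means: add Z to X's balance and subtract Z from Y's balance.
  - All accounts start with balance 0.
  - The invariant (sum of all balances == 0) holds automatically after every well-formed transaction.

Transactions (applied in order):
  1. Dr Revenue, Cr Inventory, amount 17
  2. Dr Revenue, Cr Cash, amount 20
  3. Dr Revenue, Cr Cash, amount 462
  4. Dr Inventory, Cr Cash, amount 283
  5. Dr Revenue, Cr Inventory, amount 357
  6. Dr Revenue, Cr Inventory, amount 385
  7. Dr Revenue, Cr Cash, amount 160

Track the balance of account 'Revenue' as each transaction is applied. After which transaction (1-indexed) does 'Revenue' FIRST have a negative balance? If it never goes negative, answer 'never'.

After txn 1: Revenue=17
After txn 2: Revenue=37
After txn 3: Revenue=499
After txn 4: Revenue=499
After txn 5: Revenue=856
After txn 6: Revenue=1241
After txn 7: Revenue=1401

Answer: never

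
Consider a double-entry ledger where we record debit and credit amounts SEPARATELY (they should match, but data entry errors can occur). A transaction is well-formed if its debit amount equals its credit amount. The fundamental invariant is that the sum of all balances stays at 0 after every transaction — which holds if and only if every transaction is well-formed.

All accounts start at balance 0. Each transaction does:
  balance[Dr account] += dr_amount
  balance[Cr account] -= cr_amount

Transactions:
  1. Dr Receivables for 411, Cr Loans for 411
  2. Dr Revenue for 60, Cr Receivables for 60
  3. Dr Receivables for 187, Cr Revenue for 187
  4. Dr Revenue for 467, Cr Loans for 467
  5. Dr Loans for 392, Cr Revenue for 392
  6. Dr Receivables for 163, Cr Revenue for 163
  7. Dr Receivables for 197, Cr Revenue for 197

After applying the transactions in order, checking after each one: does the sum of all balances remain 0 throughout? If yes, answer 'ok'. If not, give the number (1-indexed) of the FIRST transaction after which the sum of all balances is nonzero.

After txn 1: dr=411 cr=411 sum_balances=0
After txn 2: dr=60 cr=60 sum_balances=0
After txn 3: dr=187 cr=187 sum_balances=0
After txn 4: dr=467 cr=467 sum_balances=0
After txn 5: dr=392 cr=392 sum_balances=0
After txn 6: dr=163 cr=163 sum_balances=0
After txn 7: dr=197 cr=197 sum_balances=0

Answer: ok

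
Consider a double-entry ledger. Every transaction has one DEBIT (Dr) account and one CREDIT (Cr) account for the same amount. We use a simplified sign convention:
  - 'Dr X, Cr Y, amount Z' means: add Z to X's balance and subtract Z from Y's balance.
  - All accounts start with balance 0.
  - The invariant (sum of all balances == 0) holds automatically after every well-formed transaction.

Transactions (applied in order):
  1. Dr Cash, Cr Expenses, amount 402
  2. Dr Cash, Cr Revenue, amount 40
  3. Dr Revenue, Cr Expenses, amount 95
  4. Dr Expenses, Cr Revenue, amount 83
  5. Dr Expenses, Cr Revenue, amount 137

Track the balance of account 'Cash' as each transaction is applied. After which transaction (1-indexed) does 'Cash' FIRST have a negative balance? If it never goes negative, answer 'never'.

Answer: never

Derivation:
After txn 1: Cash=402
After txn 2: Cash=442
After txn 3: Cash=442
After txn 4: Cash=442
After txn 5: Cash=442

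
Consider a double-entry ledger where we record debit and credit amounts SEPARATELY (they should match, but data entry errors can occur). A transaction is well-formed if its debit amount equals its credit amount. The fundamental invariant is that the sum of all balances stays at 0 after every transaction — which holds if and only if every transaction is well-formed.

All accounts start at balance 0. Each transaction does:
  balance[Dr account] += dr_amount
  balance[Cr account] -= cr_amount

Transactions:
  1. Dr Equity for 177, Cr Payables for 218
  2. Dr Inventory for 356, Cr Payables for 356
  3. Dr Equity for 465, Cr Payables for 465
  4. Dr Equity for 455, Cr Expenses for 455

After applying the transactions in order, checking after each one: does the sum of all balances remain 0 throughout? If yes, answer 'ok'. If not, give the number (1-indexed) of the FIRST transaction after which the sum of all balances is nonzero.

After txn 1: dr=177 cr=218 sum_balances=-41
After txn 2: dr=356 cr=356 sum_balances=-41
After txn 3: dr=465 cr=465 sum_balances=-41
After txn 4: dr=455 cr=455 sum_balances=-41

Answer: 1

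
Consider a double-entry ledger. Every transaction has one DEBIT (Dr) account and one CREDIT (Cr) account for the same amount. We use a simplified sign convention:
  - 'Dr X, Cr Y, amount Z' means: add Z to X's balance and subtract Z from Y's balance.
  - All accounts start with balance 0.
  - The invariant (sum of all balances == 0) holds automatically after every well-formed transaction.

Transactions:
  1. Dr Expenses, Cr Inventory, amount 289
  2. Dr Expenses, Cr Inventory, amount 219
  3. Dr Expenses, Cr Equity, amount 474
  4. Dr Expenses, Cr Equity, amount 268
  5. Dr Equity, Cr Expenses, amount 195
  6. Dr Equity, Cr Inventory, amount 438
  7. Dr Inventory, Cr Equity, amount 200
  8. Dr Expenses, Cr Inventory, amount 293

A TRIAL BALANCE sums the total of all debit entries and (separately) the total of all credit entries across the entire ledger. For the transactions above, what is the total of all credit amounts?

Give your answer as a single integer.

Txn 1: credit+=289
Txn 2: credit+=219
Txn 3: credit+=474
Txn 4: credit+=268
Txn 5: credit+=195
Txn 6: credit+=438
Txn 7: credit+=200
Txn 8: credit+=293
Total credits = 2376

Answer: 2376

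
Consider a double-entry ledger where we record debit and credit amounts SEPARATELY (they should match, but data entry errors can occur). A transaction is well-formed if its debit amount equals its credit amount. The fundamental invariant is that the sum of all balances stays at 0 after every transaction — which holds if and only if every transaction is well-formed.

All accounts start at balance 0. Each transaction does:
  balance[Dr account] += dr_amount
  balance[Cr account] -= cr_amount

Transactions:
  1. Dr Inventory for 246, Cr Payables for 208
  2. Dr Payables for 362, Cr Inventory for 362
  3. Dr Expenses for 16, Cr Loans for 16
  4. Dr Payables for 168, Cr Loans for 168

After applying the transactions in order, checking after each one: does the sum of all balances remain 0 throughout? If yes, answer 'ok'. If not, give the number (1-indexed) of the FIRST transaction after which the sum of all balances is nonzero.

Answer: 1

Derivation:
After txn 1: dr=246 cr=208 sum_balances=38
After txn 2: dr=362 cr=362 sum_balances=38
After txn 3: dr=16 cr=16 sum_balances=38
After txn 4: dr=168 cr=168 sum_balances=38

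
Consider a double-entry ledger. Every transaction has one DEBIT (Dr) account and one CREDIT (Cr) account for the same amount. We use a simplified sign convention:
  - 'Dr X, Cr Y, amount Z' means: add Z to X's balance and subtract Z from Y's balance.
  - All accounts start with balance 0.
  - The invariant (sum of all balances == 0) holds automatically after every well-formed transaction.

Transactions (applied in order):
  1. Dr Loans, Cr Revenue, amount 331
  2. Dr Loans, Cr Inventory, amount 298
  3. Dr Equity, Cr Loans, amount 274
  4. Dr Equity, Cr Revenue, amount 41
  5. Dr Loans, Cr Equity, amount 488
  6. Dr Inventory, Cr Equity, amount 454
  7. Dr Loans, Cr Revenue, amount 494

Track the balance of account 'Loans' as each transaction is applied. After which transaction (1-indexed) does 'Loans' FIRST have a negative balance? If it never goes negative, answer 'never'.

After txn 1: Loans=331
After txn 2: Loans=629
After txn 3: Loans=355
After txn 4: Loans=355
After txn 5: Loans=843
After txn 6: Loans=843
After txn 7: Loans=1337

Answer: never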